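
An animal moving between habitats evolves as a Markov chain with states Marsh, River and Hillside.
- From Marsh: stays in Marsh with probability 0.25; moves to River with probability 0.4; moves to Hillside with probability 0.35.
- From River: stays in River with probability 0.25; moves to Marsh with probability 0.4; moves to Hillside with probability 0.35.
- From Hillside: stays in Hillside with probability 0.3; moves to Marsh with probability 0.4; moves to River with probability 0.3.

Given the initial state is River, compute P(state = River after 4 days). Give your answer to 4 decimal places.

0.3190

Propagate the distribution vector 4 days from River.
After 0 days: (0.0000, 1.0000, 0.0000)
After 1 day: (0.4000, 0.2500, 0.3500)
After 2 days: (0.3400, 0.3275, 0.3325)
After 3 days: (0.3490, 0.3176, 0.3334)
After 4 days: (0.3477, 0.3190, 0.3333)
P(in River after 4 days) = 0.3190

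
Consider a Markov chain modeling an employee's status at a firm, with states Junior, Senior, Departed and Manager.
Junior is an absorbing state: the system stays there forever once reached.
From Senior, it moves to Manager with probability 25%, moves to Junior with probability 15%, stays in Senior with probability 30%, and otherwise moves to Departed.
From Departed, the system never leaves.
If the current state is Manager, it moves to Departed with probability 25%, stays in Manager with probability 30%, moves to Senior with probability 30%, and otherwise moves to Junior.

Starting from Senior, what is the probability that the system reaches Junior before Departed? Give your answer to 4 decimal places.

0.3434

Let h(s) be the probability of absorption at Junior starting from transient state s. Then h(Junior) = 1 and h(Departed) = 0. By first-step analysis:
h(Senior) = 0.15·1 + 0.3·h(Senior) + 0.3·0 + 0.25·h(Manager)
h(Manager) = 0.15·1 + 0.3·h(Senior) + 0.25·0 + 0.3·h(Manager)
Solving: h(Senior) = 0.3434, h(Manager) = 0.3614.
Starting from Senior, the probability is 0.3434.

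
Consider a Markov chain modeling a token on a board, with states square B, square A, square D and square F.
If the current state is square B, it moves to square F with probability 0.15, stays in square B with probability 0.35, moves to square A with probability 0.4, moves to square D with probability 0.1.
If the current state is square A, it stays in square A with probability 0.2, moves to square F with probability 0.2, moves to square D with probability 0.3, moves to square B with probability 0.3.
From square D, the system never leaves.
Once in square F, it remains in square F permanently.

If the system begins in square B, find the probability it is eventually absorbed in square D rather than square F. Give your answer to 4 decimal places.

0.5000

Let h(s) be the probability of absorption at square D starting from transient state s. Then h(square D) = 1 and h(square F) = 0. By first-step analysis:
h(square B) = 0.35·h(square B) + 0.4·h(square A) + 0.1·1 + 0.15·0
h(square A) = 0.3·h(square B) + 0.2·h(square A) + 0.3·1 + 0.2·0
Solving: h(square B) = 0.5000, h(square A) = 0.5625.
Starting from square B, the probability is 0.5000.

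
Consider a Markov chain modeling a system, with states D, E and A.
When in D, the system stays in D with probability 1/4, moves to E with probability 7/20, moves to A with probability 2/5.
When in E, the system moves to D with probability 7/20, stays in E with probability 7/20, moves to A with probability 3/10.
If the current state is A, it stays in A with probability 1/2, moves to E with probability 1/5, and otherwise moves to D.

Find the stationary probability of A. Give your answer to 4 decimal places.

Let the stationary distribution be π with π = πP and π_1 + π_2 + π_3 = 1.
π_1 = 0.25·π_1 + 0.35·π_2 + 0.3·π_3
π_2 = 0.35·π_1 + 0.35·π_2 + 0.2·π_3
Solving with the normalization constraint gives π = (0.2994, 0.2881, 0.4124).
So the stationary probability of A is 0.4124.

0.4124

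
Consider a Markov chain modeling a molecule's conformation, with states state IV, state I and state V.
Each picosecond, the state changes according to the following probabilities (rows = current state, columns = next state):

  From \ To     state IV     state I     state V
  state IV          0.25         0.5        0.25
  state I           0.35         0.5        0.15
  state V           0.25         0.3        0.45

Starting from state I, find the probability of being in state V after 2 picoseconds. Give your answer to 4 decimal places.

Sum over the intermediate state after 1 picosecond:
P = P(state I→state IV)·P(state IV→state V) + P(state I→state I)·P(state I→state V) + P(state I→state V)·P(state V→state V)
  = 0.35×0.25 + 0.5×0.15 + 0.15×0.45
  = 0.0875 + 0.0750 + 0.0675 = 0.2300

0.2300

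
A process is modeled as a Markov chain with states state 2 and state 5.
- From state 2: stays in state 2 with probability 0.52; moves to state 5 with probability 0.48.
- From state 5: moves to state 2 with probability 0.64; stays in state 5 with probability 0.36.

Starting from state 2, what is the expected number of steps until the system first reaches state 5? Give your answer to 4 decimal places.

Let t(s) be the expected number of steps to first reach state 5 from state s, with t(state 5) = 0. Conditioning on the first step:
t(state 2) = 1 + 0.52·t(state 2)
Solving: t(state 2) = 2.0833.
Expected steps from state 2 to state 5: 2.0833.

2.0833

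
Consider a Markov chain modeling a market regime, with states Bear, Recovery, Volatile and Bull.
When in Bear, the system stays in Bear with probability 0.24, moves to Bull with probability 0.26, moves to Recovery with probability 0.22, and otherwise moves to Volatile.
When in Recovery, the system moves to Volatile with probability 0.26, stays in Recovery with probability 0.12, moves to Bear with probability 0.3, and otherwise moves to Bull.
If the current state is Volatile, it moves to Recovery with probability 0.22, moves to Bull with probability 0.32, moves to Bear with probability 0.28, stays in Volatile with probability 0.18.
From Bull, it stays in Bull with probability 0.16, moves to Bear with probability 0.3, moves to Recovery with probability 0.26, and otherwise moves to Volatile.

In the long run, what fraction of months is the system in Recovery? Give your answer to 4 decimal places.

0.2095

Let the stationary distribution be π with π = πP and π_1 + π_2 + π_3 + π_4 = 1.
π_1 = 0.24·π_1 + 0.3·π_2 + 0.28·π_3 + 0.3·π_4
π_2 = 0.22·π_1 + 0.12·π_2 + 0.22·π_3 + 0.26·π_4
π_3 = 0.28·π_1 + 0.26·π_2 + 0.18·π_3 + 0.28·π_4
Solving with the normalization constraint gives π = (0.2783, 0.2095, 0.2507, 0.2615).
So the stationary probability of Recovery is 0.2095.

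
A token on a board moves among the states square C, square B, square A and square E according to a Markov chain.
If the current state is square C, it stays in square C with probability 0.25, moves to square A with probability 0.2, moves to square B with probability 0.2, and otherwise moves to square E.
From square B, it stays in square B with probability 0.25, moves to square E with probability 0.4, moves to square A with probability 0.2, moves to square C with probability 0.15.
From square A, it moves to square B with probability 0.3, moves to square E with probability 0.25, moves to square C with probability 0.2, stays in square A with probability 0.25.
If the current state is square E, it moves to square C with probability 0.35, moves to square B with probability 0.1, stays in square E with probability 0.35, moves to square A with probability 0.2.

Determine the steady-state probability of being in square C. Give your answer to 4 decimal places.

0.2537

Let the stationary distribution be π with π = πP and π_1 + π_2 + π_3 + π_4 = 1.
π_1 = 0.25·π_1 + 0.15·π_2 + 0.2·π_3 + 0.35·π_4
π_2 = 0.2·π_1 + 0.25·π_2 + 0.3·π_3 + 0.1·π_4
π_3 = 0.2·π_1 + 0.2·π_2 + 0.25·π_3 + 0.2·π_4
Solving with the normalization constraint gives π = (0.2537, 0.1970, 0.2105, 0.3388).
So the stationary probability of square C is 0.2537.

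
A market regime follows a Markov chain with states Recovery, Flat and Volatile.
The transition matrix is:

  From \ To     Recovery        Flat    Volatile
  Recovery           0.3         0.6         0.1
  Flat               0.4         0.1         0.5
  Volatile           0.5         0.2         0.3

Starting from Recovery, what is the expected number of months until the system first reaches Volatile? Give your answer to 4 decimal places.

3.8462

Let t(s) be the expected number of months to first reach Volatile from state s, with t(Volatile) = 0. Conditioning on the first month:
t(Recovery) = 1 + 0.3·t(Recovery) + 0.6·t(Flat)
t(Flat) = 1 + 0.4·t(Recovery) + 0.1·t(Flat)
Solving: t(Recovery) = 3.8462, t(Flat) = 2.8205.
Expected months from Recovery to Volatile: 3.8462.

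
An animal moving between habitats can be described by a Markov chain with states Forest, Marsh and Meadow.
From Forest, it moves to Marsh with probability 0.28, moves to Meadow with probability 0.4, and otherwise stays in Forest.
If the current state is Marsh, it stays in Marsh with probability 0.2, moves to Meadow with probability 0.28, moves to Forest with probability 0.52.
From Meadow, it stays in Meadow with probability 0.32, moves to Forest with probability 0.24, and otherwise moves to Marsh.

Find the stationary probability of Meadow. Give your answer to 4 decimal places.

Let the stationary distribution be π with π = πP and π_1 + π_2 + π_3 = 1.
π_1 = 0.32·π_1 + 0.52·π_2 + 0.24·π_3
π_2 = 0.28·π_1 + 0.2·π_2 + 0.44·π_3
Solving with the normalization constraint gives π = (0.3549, 0.3090, 0.3360).
So the stationary probability of Meadow is 0.3360.

0.3360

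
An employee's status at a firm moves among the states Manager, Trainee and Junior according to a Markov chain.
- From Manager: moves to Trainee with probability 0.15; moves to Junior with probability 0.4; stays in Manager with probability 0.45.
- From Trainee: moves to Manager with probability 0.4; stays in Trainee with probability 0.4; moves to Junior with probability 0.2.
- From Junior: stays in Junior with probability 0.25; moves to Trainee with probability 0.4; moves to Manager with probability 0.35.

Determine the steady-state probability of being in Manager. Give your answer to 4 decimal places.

0.4055

Let the stationary distribution be π with π = πP and π_1 + π_2 + π_3 = 1.
π_1 = 0.45·π_1 + 0.4·π_2 + 0.35·π_3
π_2 = 0.15·π_1 + 0.4·π_2 + 0.4·π_3
Solving with the normalization constraint gives π = (0.4055, 0.2986, 0.2959).
So the stationary probability of Manager is 0.4055.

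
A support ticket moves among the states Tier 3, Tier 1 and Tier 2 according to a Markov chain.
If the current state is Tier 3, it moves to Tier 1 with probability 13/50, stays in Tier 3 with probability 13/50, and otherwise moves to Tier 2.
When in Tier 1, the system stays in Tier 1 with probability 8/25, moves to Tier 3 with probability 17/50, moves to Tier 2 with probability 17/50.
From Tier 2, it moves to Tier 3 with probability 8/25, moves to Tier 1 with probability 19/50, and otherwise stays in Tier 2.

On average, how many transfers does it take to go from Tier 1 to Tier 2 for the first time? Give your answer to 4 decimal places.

2.6037

Let t(s) be the expected number of transfers to first reach Tier 2 from state s, with t(Tier 2) = 0. Conditioning on the first transfer:
t(Tier 3) = 1 + 0.26·t(Tier 3) + 0.26·t(Tier 1)
t(Tier 1) = 1 + 0.34·t(Tier 3) + 0.32·t(Tier 1)
Solving: t(Tier 3) = 2.2662, t(Tier 1) = 2.6037.
Expected transfers from Tier 1 to Tier 2: 2.6037.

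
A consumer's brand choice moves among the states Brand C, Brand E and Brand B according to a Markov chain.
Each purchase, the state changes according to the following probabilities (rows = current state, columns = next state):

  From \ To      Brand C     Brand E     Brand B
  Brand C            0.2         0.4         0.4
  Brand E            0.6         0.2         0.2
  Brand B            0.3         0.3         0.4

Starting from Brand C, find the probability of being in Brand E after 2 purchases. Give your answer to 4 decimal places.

0.2800

Sum over the intermediate state after 1 purchase:
P = P(Brand C→Brand C)·P(Brand C→Brand E) + P(Brand C→Brand E)·P(Brand E→Brand E) + P(Brand C→Brand B)·P(Brand B→Brand E)
  = 0.2×0.4 + 0.4×0.2 + 0.4×0.3
  = 0.0800 + 0.0800 + 0.1200 = 0.2800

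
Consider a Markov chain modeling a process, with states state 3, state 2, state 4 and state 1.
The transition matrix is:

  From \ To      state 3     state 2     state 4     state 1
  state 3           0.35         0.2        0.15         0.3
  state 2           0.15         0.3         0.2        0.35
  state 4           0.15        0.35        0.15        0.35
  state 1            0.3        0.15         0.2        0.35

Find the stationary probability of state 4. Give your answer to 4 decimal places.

0.1785

Let the stationary distribution be π with π = πP and π_1 + π_2 + π_3 + π_4 = 1.
π_1 = 0.35·π_1 + 0.15·π_2 + 0.15·π_3 + 0.3·π_4
π_2 = 0.2·π_1 + 0.3·π_2 + 0.35·π_3 + 0.15·π_4
π_3 = 0.15·π_1 + 0.2·π_2 + 0.15·π_3 + 0.2·π_4
Solving with the normalization constraint gives π = (0.2508, 0.2332, 0.1785, 0.3375).
So the stationary probability of state 4 is 0.1785.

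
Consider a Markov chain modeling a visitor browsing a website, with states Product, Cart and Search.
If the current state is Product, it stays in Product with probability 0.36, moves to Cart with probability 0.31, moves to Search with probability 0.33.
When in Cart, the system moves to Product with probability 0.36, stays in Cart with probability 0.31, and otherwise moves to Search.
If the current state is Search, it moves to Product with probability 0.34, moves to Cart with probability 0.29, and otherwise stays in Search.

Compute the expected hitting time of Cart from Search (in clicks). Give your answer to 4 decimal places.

3.3677

Let t(s) be the expected number of clicks to first reach Cart from state s, with t(Cart) = 0. Conditioning on the first click:
t(Product) = 1 + 0.36·t(Product) + 0.33·t(Search)
t(Search) = 1 + 0.34·t(Product) + 0.37·t(Search)
Solving: t(Product) = 3.2990, t(Search) = 3.3677.
Expected clicks from Search to Cart: 3.3677.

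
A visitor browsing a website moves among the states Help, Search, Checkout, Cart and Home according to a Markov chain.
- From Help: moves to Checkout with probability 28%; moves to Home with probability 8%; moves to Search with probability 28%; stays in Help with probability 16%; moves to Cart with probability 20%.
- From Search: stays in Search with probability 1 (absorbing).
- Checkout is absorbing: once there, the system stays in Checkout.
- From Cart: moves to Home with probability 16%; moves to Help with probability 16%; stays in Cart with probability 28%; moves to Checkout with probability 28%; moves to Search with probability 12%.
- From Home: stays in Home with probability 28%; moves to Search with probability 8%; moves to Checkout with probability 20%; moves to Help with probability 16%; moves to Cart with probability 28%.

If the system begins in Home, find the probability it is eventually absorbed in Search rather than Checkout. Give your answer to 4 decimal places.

Let h(s) be the probability of absorption at Search starting from transient state s. Then h(Search) = 1 and h(Checkout) = 0. By first-step analysis:
h(Help) = 0.16·h(Help) + 0.28·1 + 0.28·0 + 0.2·h(Cart) + 0.08·h(Home)
h(Cart) = 0.16·h(Help) + 0.12·1 + 0.28·0 + 0.28·h(Cart) + 0.16·h(Home)
h(Home) = 0.16·h(Help) + 0.08·1 + 0.2·0 + 0.28·h(Cart) + 0.28·h(Home)
Solving: h(Help) = 0.4476, h(Cart) = 0.3425, h(Home) = 0.3438.
Starting from Home, the probability is 0.3438.

0.3438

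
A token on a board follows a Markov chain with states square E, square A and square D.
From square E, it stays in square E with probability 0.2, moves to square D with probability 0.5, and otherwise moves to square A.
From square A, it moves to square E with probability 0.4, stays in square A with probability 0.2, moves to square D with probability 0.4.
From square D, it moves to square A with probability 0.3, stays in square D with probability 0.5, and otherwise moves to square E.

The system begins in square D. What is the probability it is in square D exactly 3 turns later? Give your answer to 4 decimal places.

Propagate the distribution vector 3 turns from square D.
After 0 turns: (0.0000, 0.0000, 1.0000)
After 1 turn: (0.2000, 0.3000, 0.5000)
After 2 turns: (0.2600, 0.2700, 0.4700)
After 3 turns: (0.2540, 0.2730, 0.4730)
P(in square D after 3 turns) = 0.4730

0.4730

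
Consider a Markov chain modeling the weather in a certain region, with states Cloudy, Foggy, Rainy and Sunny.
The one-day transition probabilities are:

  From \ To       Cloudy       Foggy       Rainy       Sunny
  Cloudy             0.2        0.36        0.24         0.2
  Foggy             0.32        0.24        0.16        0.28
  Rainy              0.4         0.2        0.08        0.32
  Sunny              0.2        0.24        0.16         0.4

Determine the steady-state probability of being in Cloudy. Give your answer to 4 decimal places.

0.2654

Let the stationary distribution be π with π = πP and π_1 + π_2 + π_3 + π_4 = 1.
π_1 = 0.2·π_1 + 0.32·π_2 + 0.4·π_3 + 0.2·π_4
π_2 = 0.36·π_1 + 0.24·π_2 + 0.2·π_3 + 0.24·π_4
π_3 = 0.24·π_1 + 0.16·π_2 + 0.08·π_3 + 0.16·π_4
Solving with the normalization constraint gives π = (0.2654, 0.2651, 0.1678, 0.3017).
So the stationary probability of Cloudy is 0.2654.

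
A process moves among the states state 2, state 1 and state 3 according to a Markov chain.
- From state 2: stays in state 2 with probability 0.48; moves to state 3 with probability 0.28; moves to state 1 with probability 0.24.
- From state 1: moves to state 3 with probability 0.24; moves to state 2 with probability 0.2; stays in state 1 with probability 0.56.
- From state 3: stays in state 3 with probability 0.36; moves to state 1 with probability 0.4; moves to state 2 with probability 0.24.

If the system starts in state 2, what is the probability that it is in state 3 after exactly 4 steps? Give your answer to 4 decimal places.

Propagate the distribution vector 4 steps from state 2.
After 0 steps: (1.0000, 0.0000, 0.0000)
After 1 step: (0.4800, 0.2400, 0.2800)
After 2 steps: (0.3456, 0.3616, 0.2928)
After 3 steps: (0.3085, 0.4026, 0.2890)
After 4 steps: (0.2979, 0.4151, 0.2870)
P(in state 3 after 4 steps) = 0.2870

0.2870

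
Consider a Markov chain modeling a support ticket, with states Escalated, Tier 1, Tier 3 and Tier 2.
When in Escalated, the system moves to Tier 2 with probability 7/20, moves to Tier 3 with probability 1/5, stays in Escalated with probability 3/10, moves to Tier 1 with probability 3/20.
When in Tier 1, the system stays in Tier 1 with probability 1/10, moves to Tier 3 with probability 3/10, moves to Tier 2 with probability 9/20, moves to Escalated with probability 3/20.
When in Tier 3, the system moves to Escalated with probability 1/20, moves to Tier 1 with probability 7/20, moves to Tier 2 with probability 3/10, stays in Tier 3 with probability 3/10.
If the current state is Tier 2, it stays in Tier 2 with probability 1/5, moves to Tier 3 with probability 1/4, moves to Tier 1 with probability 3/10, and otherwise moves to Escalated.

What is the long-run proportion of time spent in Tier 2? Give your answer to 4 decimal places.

0.3135

Let the stationary distribution be π with π = πP and π_1 + π_2 + π_3 + π_4 = 1.
π_1 = 0.3·π_1 + 0.15·π_2 + 0.05·π_3 + 0.25·π_4
π_2 = 0.15·π_1 + 0.1·π_2 + 0.35·π_3 + 0.3·π_4
π_3 = 0.2·π_1 + 0.3·π_2 + 0.3·π_3 + 0.25·π_4
Solving with the normalization constraint gives π = (0.1820, 0.2383, 0.2661, 0.3135).
So the stationary probability of Tier 2 is 0.3135.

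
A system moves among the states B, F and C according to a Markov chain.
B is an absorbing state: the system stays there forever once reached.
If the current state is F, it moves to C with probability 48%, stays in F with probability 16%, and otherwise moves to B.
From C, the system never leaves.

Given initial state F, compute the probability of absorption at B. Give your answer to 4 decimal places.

Let h(s) be the probability of absorption at B starting from transient state s. Then h(B) = 1 and h(C) = 0. By first-step analysis:
h(F) = 0.36·1 + 0.16·h(F) + 0.48·0
Solving: h(F) = 0.4286.
Starting from F, the probability is 0.4286.

0.4286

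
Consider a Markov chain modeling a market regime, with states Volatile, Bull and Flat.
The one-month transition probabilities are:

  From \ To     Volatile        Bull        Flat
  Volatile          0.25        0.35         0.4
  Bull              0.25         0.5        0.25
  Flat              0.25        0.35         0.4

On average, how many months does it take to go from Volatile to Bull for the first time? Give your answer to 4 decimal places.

Let t(s) be the expected number of months to first reach Bull from state s, with t(Bull) = 0. Conditioning on the first month:
t(Volatile) = 1 + 0.25·t(Volatile) + 0.4·t(Flat)
t(Flat) = 1 + 0.25·t(Volatile) + 0.4·t(Flat)
Solving: t(Volatile) = 2.8571, t(Flat) = 2.8571.
Expected months from Volatile to Bull: 2.8571.

2.8571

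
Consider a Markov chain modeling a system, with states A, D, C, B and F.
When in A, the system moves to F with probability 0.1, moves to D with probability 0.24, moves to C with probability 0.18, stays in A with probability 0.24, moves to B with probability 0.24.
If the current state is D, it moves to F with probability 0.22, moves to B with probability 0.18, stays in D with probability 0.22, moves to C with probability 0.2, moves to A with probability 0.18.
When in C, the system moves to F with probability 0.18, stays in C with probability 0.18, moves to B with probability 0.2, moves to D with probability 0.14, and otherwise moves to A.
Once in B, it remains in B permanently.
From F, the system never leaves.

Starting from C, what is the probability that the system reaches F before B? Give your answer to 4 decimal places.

Let h(s) be the probability of absorption at F starting from transient state s. Then h(F) = 1 and h(B) = 0. By first-step analysis:
h(A) = 0.24·h(A) + 0.24·h(D) + 0.18·h(C) + 0.24·0 + 0.1·1
h(D) = 0.18·h(A) + 0.22·h(D) + 0.2·h(C) + 0.18·0 + 0.22·1
h(C) = 0.3·h(A) + 0.14·h(D) + 0.18·h(C) + 0.2·0 + 0.18·1
Solving: h(A) = 0.3907, h(D) = 0.4864, h(C) = 0.4455.
Starting from C, the probability is 0.4455.

0.4455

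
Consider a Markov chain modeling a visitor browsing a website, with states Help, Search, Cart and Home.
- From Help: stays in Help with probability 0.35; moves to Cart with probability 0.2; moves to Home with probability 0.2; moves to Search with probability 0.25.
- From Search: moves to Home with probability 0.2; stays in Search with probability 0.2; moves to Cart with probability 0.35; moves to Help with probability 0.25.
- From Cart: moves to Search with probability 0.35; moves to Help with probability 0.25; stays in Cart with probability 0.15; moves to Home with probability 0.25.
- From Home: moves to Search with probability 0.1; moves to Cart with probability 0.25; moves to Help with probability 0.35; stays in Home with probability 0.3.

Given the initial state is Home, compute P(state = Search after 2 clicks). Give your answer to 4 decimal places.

0.2250

Propagate the distribution vector 2 clicks from Home.
After 0 clicks: (0.0000, 0.0000, 0.0000, 1.0000)
After 1 click: (0.3500, 0.1000, 0.2500, 0.3000)
After 2 clicks: (0.3150, 0.2250, 0.2175, 0.2425)
P(in Search after 2 clicks) = 0.2250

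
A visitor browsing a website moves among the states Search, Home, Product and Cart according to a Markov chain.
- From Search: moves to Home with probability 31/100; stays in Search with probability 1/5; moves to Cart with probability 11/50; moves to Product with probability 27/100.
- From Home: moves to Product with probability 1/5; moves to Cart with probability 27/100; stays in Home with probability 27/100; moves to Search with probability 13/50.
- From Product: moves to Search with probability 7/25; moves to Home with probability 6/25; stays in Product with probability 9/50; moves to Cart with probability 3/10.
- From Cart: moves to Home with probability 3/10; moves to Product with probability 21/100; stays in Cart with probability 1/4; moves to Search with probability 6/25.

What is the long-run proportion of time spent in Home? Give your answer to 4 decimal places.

Let the stationary distribution be π with π = πP and π_1 + π_2 + π_3 + π_4 = 1.
π_1 = 0.2·π_1 + 0.26·π_2 + 0.28·π_3 + 0.24·π_4
π_2 = 0.31·π_1 + 0.27·π_2 + 0.24·π_3 + 0.3·π_4
π_3 = 0.27·π_1 + 0.2·π_2 + 0.18·π_3 + 0.21·π_4
Solving with the normalization constraint gives π = (0.2445, 0.2811, 0.2154, 0.2591).
So the stationary probability of Home is 0.2811.

0.2811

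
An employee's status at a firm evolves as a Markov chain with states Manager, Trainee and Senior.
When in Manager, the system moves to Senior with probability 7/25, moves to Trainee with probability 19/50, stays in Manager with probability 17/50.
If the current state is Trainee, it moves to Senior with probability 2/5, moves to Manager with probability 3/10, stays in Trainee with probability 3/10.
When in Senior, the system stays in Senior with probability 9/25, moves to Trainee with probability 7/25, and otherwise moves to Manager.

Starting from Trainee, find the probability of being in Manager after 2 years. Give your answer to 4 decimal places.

0.3360

Sum over the intermediate state after 1 year:
P = P(Trainee→Manager)·P(Manager→Manager) + P(Trainee→Trainee)·P(Trainee→Manager) + P(Trainee→Senior)·P(Senior→Manager)
  = 0.3×0.34 + 0.3×0.3 + 0.4×0.36
  = 0.1020 + 0.0900 + 0.1440 = 0.3360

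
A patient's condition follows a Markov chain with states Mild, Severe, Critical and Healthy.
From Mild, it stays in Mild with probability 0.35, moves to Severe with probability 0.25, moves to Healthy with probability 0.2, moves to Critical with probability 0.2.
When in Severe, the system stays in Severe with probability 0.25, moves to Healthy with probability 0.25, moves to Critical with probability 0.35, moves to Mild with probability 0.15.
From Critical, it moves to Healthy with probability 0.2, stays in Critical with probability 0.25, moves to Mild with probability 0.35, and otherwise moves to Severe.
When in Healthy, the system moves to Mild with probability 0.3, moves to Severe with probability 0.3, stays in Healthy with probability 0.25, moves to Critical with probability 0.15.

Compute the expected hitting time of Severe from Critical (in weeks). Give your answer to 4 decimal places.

Let t(s) be the expected number of weeks to first reach Severe from state s, with t(Severe) = 0. Conditioning on the first week:
t(Mild) = 1 + 0.35·t(Mild) + 0.2·t(Critical) + 0.2·t(Healthy)
t(Critical) = 1 + 0.35·t(Mild) + 0.25·t(Critical) + 0.2·t(Healthy)
t(Healthy) = 1 + 0.3·t(Mild) + 0.15·t(Critical) + 0.25·t(Healthy)
Solving: t(Mild) = 3.9912, t(Critical) = 4.2012, t(Healthy) = 3.7700.
Expected weeks from Critical to Severe: 4.2012.

4.2012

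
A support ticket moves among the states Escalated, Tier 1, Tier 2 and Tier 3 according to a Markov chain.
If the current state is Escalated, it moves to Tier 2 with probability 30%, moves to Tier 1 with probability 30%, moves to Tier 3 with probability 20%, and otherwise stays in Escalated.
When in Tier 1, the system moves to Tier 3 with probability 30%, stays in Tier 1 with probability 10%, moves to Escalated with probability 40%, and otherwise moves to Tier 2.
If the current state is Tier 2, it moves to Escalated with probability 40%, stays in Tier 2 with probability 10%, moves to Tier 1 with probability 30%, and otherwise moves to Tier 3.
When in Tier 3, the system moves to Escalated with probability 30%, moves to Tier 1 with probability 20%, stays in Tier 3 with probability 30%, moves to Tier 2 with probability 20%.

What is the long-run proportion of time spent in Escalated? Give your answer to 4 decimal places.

0.3127

Let the stationary distribution be π with π = πP and π_1 + π_2 + π_3 + π_4 = 1.
π_1 = 0.2·π_1 + 0.4·π_2 + 0.4·π_3 + 0.3·π_4
π_2 = 0.3·π_1 + 0.1·π_2 + 0.3·π_3 + 0.2·π_4
π_3 = 0.3·π_1 + 0.2·π_2 + 0.1·π_3 + 0.2·π_4
Solving with the normalization constraint gives π = (0.3127, 0.2294, 0.2102, 0.2477).
So the stationary probability of Escalated is 0.3127.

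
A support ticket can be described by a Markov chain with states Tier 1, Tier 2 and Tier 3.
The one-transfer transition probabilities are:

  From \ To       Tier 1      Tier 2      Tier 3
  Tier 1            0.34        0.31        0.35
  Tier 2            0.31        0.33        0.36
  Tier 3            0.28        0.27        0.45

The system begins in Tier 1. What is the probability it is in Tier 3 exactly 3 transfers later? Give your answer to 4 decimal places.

0.3918

Propagate the distribution vector 3 transfers from Tier 1.
After 0 transfers: (1.0000, 0.0000, 0.0000)
After 1 transfer: (0.3400, 0.3100, 0.3500)
After 2 transfers: (0.3097, 0.3022, 0.3881)
After 3 transfers: (0.3076, 0.3005, 0.3918)
P(in Tier 3 after 3 transfers) = 0.3918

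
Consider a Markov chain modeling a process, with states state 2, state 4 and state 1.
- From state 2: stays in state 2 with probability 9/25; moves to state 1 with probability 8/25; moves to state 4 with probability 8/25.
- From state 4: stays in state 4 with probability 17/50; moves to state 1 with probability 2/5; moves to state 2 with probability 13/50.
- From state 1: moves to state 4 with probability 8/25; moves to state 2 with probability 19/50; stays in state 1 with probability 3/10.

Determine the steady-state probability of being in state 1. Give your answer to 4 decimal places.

Let the stationary distribution be π with π = πP and π_1 + π_2 + π_3 = 1.
π_1 = 0.36·π_1 + 0.26·π_2 + 0.38·π_3
π_2 = 0.32·π_1 + 0.34·π_2 + 0.32·π_3
Solving with the normalization constraint gives π = (0.3341, 0.3265, 0.3393).
So the stationary probability of state 1 is 0.3393.

0.3393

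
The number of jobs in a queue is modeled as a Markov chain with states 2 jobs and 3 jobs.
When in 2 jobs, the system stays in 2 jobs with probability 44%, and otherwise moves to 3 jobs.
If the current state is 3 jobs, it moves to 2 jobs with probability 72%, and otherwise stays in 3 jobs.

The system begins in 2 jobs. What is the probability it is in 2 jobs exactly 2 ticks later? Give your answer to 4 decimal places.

Sum over the intermediate state after 1 tick:
P = P(2 jobs→2 jobs)·P(2 jobs→2 jobs) + P(2 jobs→3 jobs)·P(3 jobs→2 jobs)
  = 0.44×0.44 + 0.56×0.72
  = 0.1936 + 0.4032 = 0.5968

0.5968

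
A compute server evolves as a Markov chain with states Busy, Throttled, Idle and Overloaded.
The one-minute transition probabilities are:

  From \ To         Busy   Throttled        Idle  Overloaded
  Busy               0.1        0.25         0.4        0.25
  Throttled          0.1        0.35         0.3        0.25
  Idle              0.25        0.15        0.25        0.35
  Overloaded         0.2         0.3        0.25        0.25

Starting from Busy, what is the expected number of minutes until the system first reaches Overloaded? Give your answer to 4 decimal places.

Let t(s) be the expected number of minutes to first reach Overloaded from state s, with t(Overloaded) = 0. Conditioning on the first minute:
t(Busy) = 1 + 0.1·t(Busy) + 0.25·t(Throttled) + 0.4·t(Idle)
t(Throttled) = 1 + 0.1·t(Busy) + 0.35·t(Throttled) + 0.3·t(Idle)
t(Idle) = 1 + 0.25·t(Busy) + 0.15·t(Throttled) + 0.25·t(Idle)
Solving: t(Busy) = 3.5375, t(Throttled) = 3.5720, t(Idle) = 3.2269.
Expected minutes from Busy to Overloaded: 3.5375.

3.5375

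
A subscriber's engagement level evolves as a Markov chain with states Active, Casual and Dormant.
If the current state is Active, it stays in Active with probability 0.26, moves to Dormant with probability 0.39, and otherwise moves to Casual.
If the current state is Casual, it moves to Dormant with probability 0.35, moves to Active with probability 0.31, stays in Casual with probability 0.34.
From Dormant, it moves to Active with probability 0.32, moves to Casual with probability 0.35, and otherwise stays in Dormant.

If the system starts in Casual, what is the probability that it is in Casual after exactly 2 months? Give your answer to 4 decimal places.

0.3466

Sum over the intermediate state after 1 month:
P = P(Casual→Active)·P(Active→Casual) + P(Casual→Casual)·P(Casual→Casual) + P(Casual→Dormant)·P(Dormant→Casual)
  = 0.31×0.35 + 0.34×0.34 + 0.35×0.35
  = 0.1085 + 0.1156 + 0.1225 = 0.3466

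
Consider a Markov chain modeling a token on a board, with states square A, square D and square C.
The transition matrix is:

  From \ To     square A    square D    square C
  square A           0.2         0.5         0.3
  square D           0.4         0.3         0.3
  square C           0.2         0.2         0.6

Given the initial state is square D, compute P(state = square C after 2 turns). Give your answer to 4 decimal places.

0.3900

Sum over the intermediate state after 1 turn:
P = P(square D→square A)·P(square A→square C) + P(square D→square D)·P(square D→square C) + P(square D→square C)·P(square C→square C)
  = 0.4×0.3 + 0.3×0.3 + 0.3×0.6
  = 0.1200 + 0.0900 + 0.1800 = 0.3900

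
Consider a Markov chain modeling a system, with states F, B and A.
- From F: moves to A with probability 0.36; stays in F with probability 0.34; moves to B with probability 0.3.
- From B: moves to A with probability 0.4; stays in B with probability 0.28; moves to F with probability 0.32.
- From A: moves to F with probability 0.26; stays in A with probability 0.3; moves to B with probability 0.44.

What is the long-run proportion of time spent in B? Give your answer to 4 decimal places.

0.3425

Let the stationary distribution be π with π = πP and π_1 + π_2 + π_3 = 1.
π_1 = 0.34·π_1 + 0.32·π_2 + 0.26·π_3
π_2 = 0.3·π_1 + 0.28·π_2 + 0.44·π_3
Solving with the normalization constraint gives π = (0.3049, 0.3425, 0.3525).
So the stationary probability of B is 0.3425.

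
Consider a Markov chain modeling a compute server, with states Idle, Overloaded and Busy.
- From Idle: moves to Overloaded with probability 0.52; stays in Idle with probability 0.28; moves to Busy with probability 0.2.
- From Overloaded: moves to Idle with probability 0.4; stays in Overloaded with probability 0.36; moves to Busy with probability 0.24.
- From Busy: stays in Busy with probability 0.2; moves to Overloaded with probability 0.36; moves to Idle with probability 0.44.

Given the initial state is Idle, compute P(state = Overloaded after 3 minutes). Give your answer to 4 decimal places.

Propagate the distribution vector 3 minutes from Idle.
After 0 minutes: (1.0000, 0.0000, 0.0000)
After 1 minute: (0.2800, 0.5200, 0.2000)
After 2 minutes: (0.3744, 0.4048, 0.2208)
After 3 minutes: (0.3639, 0.4199, 0.2162)
P(in Overloaded after 3 minutes) = 0.4199

0.4199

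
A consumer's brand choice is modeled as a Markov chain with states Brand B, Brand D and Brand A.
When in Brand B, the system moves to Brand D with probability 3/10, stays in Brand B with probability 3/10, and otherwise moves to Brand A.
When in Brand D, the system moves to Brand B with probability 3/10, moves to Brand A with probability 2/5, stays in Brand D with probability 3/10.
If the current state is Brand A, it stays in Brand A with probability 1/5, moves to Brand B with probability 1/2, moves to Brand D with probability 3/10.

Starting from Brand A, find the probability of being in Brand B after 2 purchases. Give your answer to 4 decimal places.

Sum over the intermediate state after 1 purchase:
P = P(Brand A→Brand B)·P(Brand B→Brand B) + P(Brand A→Brand D)·P(Brand D→Brand B) + P(Brand A→Brand A)·P(Brand A→Brand B)
  = 0.5×0.3 + 0.3×0.3 + 0.2×0.5
  = 0.1500 + 0.0900 + 0.1000 = 0.3400

0.3400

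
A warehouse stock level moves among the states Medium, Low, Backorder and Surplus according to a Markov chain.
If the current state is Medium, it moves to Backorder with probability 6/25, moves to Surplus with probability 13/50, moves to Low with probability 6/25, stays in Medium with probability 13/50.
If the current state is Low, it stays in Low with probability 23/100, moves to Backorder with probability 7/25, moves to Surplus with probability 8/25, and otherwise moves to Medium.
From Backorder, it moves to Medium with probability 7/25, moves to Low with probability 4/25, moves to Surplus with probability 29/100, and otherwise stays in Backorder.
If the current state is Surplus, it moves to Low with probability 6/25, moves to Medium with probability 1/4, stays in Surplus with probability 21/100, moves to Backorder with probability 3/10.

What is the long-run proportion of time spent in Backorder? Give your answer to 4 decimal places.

0.2729

Let the stationary distribution be π with π = πP and π_1 + π_2 + π_3 + π_4 = 1.
π_1 = 0.26·π_1 + 0.17·π_2 + 0.28·π_3 + 0.25·π_4
π_2 = 0.24·π_1 + 0.23·π_2 + 0.16·π_3 + 0.24·π_4
π_3 = 0.24·π_1 + 0.28·π_2 + 0.27·π_3 + 0.3·π_4
Solving with the normalization constraint gives π = (0.2433, 0.2160, 0.2729, 0.2678).
So the stationary probability of Backorder is 0.2729.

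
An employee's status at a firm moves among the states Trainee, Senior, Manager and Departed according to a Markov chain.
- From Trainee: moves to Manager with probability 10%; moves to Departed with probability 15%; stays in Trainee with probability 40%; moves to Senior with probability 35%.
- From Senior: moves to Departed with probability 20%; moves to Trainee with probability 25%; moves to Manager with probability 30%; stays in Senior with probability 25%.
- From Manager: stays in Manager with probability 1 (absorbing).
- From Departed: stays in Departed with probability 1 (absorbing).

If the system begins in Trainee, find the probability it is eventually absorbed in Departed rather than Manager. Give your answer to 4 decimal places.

Let h(s) be the probability of absorption at Departed starting from transient state s. Then h(Departed) = 1 and h(Manager) = 0. By first-step analysis:
h(Trainee) = 0.4·h(Trainee) + 0.35·h(Senior) + 0.1·0 + 0.15·1
h(Senior) = 0.25·h(Trainee) + 0.25·h(Senior) + 0.3·0 + 0.2·1
Solving: h(Trainee) = 0.5034, h(Senior) = 0.4345.
Starting from Trainee, the probability is 0.5034.

0.5034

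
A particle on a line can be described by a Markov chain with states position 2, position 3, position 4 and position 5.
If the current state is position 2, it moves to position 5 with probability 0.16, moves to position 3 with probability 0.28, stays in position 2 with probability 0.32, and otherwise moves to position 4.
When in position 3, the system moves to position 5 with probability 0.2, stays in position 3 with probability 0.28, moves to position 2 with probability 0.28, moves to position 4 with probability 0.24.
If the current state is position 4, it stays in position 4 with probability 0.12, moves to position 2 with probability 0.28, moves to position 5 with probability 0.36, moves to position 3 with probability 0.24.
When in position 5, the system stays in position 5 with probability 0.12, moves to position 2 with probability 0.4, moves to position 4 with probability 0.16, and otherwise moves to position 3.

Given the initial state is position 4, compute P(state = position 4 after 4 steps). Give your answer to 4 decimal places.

Propagate the distribution vector 4 steps from position 4.
After 0 steps: (0.0000, 0.0000, 1.0000, 0.0000)
After 1 step: (0.2800, 0.2400, 0.1200, 0.3600)
After 2 steps: (0.3344, 0.2896, 0.1968, 0.1792)
After 3 steps: (0.3149, 0.2793, 0.2020, 0.2038)
After 4 steps: (0.3170, 0.2801, 0.1995, 0.2034)
P(in position 4 after 4 steps) = 0.1995

0.1995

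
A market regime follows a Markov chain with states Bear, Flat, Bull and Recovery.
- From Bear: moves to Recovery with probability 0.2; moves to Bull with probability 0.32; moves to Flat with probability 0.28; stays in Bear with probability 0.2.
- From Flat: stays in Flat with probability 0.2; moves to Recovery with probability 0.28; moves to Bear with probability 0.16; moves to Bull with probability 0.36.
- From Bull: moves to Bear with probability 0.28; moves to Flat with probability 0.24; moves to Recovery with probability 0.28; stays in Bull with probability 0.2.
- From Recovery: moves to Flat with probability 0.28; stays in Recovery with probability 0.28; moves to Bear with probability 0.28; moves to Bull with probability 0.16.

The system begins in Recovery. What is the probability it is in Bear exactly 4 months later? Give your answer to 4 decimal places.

Propagate the distribution vector 4 months from Recovery.
After 0 months: (0.0000, 0.0000, 0.0000, 1.0000)
After 1 month: (0.2800, 0.2800, 0.1600, 0.2800)
After 2 months: (0.2240, 0.2512, 0.2672, 0.2576)
After 3 months: (0.2319, 0.2492, 0.2568, 0.2621)
After 4 months: (0.2315, 0.2498, 0.2572, 0.2614)
P(in Bear after 4 months) = 0.2315

0.2315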